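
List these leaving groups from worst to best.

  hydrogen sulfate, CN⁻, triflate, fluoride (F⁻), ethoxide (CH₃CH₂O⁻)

The more stable X⁻ (or X) is on its own — i.e. the weaker a base it is — the better a leaving group it makes.
triflate: pKₐ(CF₃SO₃H (triflic acid)) ≈ -14 — charge spread over three oxygens and a CF₃ group; the premier leaving group in synthesis
hydrogen sulfate: pKₐ(H₂SO₄) ≈ -3 — conjugate base of a strong mineral acid
fluoride (F⁻): pKₐ(HF) ≈ 3.2
CN⁻: pKₐ(HCN) ≈ 9.2 — sp carbon stabilises the charge somewhat, but still a poor LG
ethoxide (CH₃CH₂O⁻): pKₐ(CH₃CH₂OH) ≈ 16 — strong base; alkoxides do not leave unassisted
Reversing gives the worst-to-best order requested.

ethoxide (CH₃CH₂O⁻) < CN⁻ < fluoride (F⁻) < hydrogen sulfate < triflate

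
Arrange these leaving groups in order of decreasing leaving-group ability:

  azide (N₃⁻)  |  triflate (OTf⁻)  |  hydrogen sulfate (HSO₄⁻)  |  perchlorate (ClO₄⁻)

triflate (OTf⁻): pKₐ(CF₃SO₃H (triflic acid)) ≈ -14 — charge spread over three oxygens and a CF₃ group; the premier leaving group in synthesis
perchlorate (ClO₄⁻): pKₐ(HClO₄) ≈ -10 — extremely weak base; rarely used for safety reasons
hydrogen sulfate (HSO₄⁻): pKₐ(H₂SO₄) ≈ -3 — conjugate base of a strong mineral acid
azide (N₃⁻): pKₐ(HN₃) ≈ 4.7 — linear, resonance-stabilised

triflate (OTf⁻) > perchlorate (ClO₄⁻) > hydrogen sulfate (HSO₄⁻) > azide (N₃⁻)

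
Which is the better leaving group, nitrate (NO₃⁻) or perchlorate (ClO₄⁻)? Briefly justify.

perchlorate (ClO₄⁻)

perchlorate (ClO₄⁻) is the better leaving group.
pKₐ(HClO₄) ≈ -10 versus pKₐ(HNO₃) ≈ -1.3: perchlorate (ClO₄⁻) is the much weaker base.
Extremely weak base; rarely used for safety reasons.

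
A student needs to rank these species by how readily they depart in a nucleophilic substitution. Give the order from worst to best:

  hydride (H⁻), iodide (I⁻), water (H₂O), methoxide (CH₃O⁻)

iodide (I⁻): pKₐ(HI) ≈ -10
water (H₂O): pKₐ(H₃O⁺) ≈ -1.7
methoxide (CH₃O⁻): pKₐ(CH₃OH) ≈ 15.5
hydride (H⁻): pKₐ(H₂) ≈ 36
Reversing gives the worst-to-best order requested.

hydride (H⁻) < methoxide (CH₃O⁻) < water (H₂O) < iodide (I⁻)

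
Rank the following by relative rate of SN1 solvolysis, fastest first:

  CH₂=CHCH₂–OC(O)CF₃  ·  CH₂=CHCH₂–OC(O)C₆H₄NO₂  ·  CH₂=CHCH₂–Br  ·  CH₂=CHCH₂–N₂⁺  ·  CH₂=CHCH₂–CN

CH₂=CHCH₂–N₂⁺ > CH₂=CHCH₂–Br > CH₂=CHCH₂–OC(O)CF₃ > CH₂=CHCH₂–OC(O)C₆H₄NO₂ > CH₂=CHCH₂–CN

With the same alkyl group throughout, only the leaving group differentiates the rates.
Rank by basicity of the departing species: weakest base leaves most easily.
CH₂=CHCH₂–N₂⁺ loses N₂: no meaningful conjugate acid; N₂ departs as an exceptionally stable neutral molecule
CH₂=CHCH₂–Br loses Br⁻: pKₐ(HBr) ≈ -9
CH₂=CHCH₂–OC(O)CF₃ loses CF₃COO⁻: pKₐ(CF₃COOH) ≈ 0.2
CH₂=CHCH₂–OC(O)C₆H₄NO₂ loses p-O₂N–C₆H₄–COO⁻: pKₐ(p-nitrobenzoic acid) ≈ 3.4
CH₂=CHCH₂–CN loses CN⁻: pKₐ(HCN) ≈ 9.2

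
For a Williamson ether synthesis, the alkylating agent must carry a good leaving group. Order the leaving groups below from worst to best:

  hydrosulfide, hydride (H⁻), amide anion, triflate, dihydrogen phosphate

The more stable X⁻ (or X) is on its own — i.e. the weaker a base it is — the better a leaving group it makes.
triflate: pKₐ(CF₃SO₃H (triflic acid)) ≈ -14
dihydrogen phosphate: pKₐ(H₃PO₄) ≈ 2.1
hydrosulfide: pKₐ(H₂S) ≈ 7 — larger and more polarisable than the oxygen analogue
hydride (H⁻): pKₐ(H₂) ≈ 36
amide anion: pKₐ(NH₃) ≈ 38
Listed from poorest to best leaving group as asked.

amide anion < hydride (H⁻) < hydrosulfide < dihydrogen phosphate < triflate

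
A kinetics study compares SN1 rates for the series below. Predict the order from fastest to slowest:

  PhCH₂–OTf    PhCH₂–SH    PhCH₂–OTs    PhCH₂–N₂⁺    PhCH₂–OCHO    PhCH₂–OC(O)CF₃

PhCH₂–N₂⁺ > PhCH₂–OTf > PhCH₂–OTs > PhCH₂–OC(O)CF₃ > PhCH₂–OCHO > PhCH₂–SH

Same R in every case — rank the leaving groups.
A good leaving group is a weak base: the lower the pKₐ of its conjugate acid, the more readily it departs.
PhCH₂–N₂⁺ loses N₂: no meaningful conjugate acid; N₂ departs as an exceptionally stable neutral molecule
PhCH₂–OTf loses OTf⁻: pKₐ(CF₃SO₃H (triflic acid)) ≈ -14
PhCH₂–OTs loses OTs⁻: pKₐ(p-CH₃C₆H₄SO₃H (TsOH)) ≈ -2.8
PhCH₂–OC(O)CF₃ loses CF₃COO⁻: pKₐ(CF₃COOH) ≈ 0.2
PhCH₂–OCHO loses HCOO⁻: pKₐ(HCOOH) ≈ 3.8
PhCH₂–SH loses HS⁻: pKₐ(H₂S) ≈ 7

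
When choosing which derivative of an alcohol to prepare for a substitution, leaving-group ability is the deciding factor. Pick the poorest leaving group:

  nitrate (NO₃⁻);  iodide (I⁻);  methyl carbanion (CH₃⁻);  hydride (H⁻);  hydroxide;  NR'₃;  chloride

iodide (I⁻): pKₐ(HI) ≈ -10
chloride: pKₐ(HCl) ≈ -7
nitrate (NO₃⁻): pKₐ(HNO₃) ≈ -1.3
NR'₃: pKₐ(R'₃NH⁺) ≈ 10.7
hydroxide: pKₐ(H₂O) ≈ 15.7
hydride (H⁻): pKₐ(H₂) ≈ 36
methyl carbanion (CH₃⁻): pKₐ(CH₄) ≈ 48

methyl carbanion (CH₃⁻)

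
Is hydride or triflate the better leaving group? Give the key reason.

triflate

triflate is the better leaving group.
pKₐ(CF₃SO₃H (triflic acid)) ≈ -14 versus pKₐ(H₂) ≈ 36: triflate is the much weaker base.
Charge spread over three oxygens and a CF₃ group; the premier leaving group in synthesis.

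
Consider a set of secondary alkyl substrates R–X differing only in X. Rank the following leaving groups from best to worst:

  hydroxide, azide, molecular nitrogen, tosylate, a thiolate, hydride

Leaving-group ability tracks the stability of the departed species; conjugate-acid pKₐ is the usual yardstick (lower pKₐ → better LG).
molecular nitrogen: no meaningful conjugate acid; N₂ departs as an exceptionally stable neutral molecule
tosylate: pKₐ(p-CH₃C₆H₄SO₃H (TsOH)) ≈ -2.8
azide: pKₐ(HN₃) ≈ 4.7
a thiolate: pKₐ(RSH (a thiol)) ≈ 10.5
hydroxide: pKₐ(H₂O) ≈ 15.7
hydride: pKₐ(H₂) ≈ 36

molecular nitrogen > tosylate > azide > a thiolate > hydroxide > hydride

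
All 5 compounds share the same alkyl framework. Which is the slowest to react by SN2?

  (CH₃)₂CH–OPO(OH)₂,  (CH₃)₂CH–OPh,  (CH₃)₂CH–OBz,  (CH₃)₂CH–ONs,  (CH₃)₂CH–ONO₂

With the same alkyl group throughout, only the leaving group differentiates the rates.
The more stable X⁻ (or X) is on its own — i.e. the weaker a base it is — the better a leaving group it makes.
(CH₃)₂CH–ONs loses ONs⁻: pKₐ(p-O₂NC₆H₄SO₃H) ≈ -3.5
(CH₃)₂CH–ONO₂ loses NO₃⁻: pKₐ(HNO₃) ≈ -1.3
(CH₃)₂CH–OPO(OH)₂ loses H₂PO₄⁻: pKₐ(H₃PO₄) ≈ 2.1
(CH₃)₂CH–OBz loses PhCOO⁻: pKₐ(C₆H₅COOH) ≈ 4.2
(CH₃)₂CH–OPh loses PhO⁻: pKₐ(C₆H₅OH (phenol)) ≈ 10

(CH₃)₂CH–OPh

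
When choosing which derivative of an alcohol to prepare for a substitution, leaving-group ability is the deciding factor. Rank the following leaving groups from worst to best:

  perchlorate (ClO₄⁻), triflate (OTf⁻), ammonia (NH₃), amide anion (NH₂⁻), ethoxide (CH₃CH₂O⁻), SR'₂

amide anion (NH₂⁻) < ethoxide (CH₃CH₂O⁻) < ammonia (NH₃) < SR'₂ < perchlorate (ClO₄⁻) < triflate (OTf⁻)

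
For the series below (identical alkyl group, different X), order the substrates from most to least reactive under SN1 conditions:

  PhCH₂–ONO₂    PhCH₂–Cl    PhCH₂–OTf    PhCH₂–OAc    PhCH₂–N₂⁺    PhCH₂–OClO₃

PhCH₂–N₂⁺ > PhCH₂–OTf > PhCH₂–OClO₃ > PhCH₂–Cl > PhCH₂–ONO₂ > PhCH₂–OAc

Same R in every case — rank the leaving groups.
The more stable X⁻ (or X) is on its own — i.e. the weaker a base it is — the better a leaving group it makes.
PhCH₂–N₂⁺ loses N₂: no meaningful conjugate acid; N₂ departs as an exceptionally stable neutral molecule
PhCH₂–OTf loses OTf⁻: pKₐ(CF₃SO₃H (triflic acid)) ≈ -14
PhCH₂–OClO₃ loses ClO₄⁻: pKₐ(HClO₄) ≈ -10
PhCH₂–Cl loses Cl⁻: pKₐ(HCl) ≈ -7
PhCH₂–ONO₂ loses NO₃⁻: pKₐ(HNO₃) ≈ -1.3
PhCH₂–OAc loses AcO⁻: pKₐ(CH₃COOH) ≈ 4.8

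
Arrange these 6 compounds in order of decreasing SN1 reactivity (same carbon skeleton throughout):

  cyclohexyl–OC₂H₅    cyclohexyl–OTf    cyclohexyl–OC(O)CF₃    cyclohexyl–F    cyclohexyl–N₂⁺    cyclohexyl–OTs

Same R in every case — rank the leaving groups.
The more stable X⁻ (or X) is on its own — i.e. the weaker a base it is — the better a leaving group it makes.
cyclohexyl–N₂⁺ loses N₂: no meaningful conjugate acid; N₂ departs as an exceptionally stable neutral molecule
cyclohexyl–OTf loses OTf⁻: pKₐ(CF₃SO₃H (triflic acid)) ≈ -14
cyclohexyl–OTs loses OTs⁻: pKₐ(p-CH₃C₆H₄SO₃H (TsOH)) ≈ -2.8
cyclohexyl–OC(O)CF₃ loses CF₃COO⁻: pKₐ(CF₃COOH) ≈ 0.2
cyclohexyl–F loses F⁻: pKₐ(HF) ≈ 3.2
cyclohexyl–OC₂H₅ loses CH₃CH₂O⁻: pKₐ(CH₃CH₂OH) ≈ 16

cyclohexyl–N₂⁺ > cyclohexyl–OTf > cyclohexyl–OTs > cyclohexyl–OC(O)CF₃ > cyclohexyl–F > cyclohexyl–OC₂H₅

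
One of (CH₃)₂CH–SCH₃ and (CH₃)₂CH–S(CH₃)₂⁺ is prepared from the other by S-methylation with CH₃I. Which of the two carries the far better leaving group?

(CH₃)₂CH–S(CH₃)₂⁺

From (CH₃)₂CH–SCH₃ the departing group would be RS⁻ (pKₐ(RSH (a thiol)) ≈ 10.5). Moderately basic; rarely leaves without activation.
From (CH₃)₂CH–S(CH₃)₂⁺ the leaving group is SR'₂ (pKₐ(R'₂SH⁺) ≈ -7). Neutral; leaves from a sulfonium salt (R–SR'₂⁺).
S-methylation with CH₃I works by allowing neutral dimethyl sulfide, rather than methanethiolate, to depart, making (CH₃)₂CH–S(CH₃)₂⁺ enormously more reactive.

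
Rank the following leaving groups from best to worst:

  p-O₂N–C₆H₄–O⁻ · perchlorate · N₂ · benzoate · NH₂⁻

A good leaving group is a weak base: the lower the pKₐ of its conjugate acid, the more readily it departs.
N₂: no meaningful conjugate acid; N₂ departs as an exceptionally stable neutral molecule
perchlorate: pKₐ(HClO₄) ≈ -10 — extremely weak base; rarely used for safety reasons
benzoate: pKₐ(C₆H₅COOH) ≈ 4.2 — aryl carboxylate
p-O₂N–C₆H₄–O⁻: pKₐ(p-nitrophenol) ≈ 7.2 — nitro group delocalises the charge; the classic chromogenic LG
NH₂⁻: pKₐ(NH₃) ≈ 38 — extremely strong base; never a leaving group

N₂ > perchlorate > benzoate > p-O₂N–C₆H₄–O⁻ > NH₂⁻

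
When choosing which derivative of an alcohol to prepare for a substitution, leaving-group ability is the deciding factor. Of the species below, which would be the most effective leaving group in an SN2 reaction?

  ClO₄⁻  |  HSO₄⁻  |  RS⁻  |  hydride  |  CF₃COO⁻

A good leaving group is a weak base: the lower the pKₐ of its conjugate acid, the more readily it departs.
ClO₄⁻: pKₐ(HClO₄) ≈ -10
HSO₄⁻: pKₐ(H₂SO₄) ≈ -3
CF₃COO⁻: pKₐ(CF₃COOH) ≈ 0.2
RS⁻: pKₐ(RSH (a thiol)) ≈ 10.5
hydride: pKₐ(H₂) ≈ 36

ClO₄⁻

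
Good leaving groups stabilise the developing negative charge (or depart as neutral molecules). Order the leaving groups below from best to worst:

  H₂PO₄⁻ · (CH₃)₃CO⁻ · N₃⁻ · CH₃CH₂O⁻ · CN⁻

A good leaving group is a weak base: the lower the pKₐ of its conjugate acid, the more readily it departs.
H₂PO₄⁻: pKₐ(H₃PO₄) ≈ 2.1 — moderate base; biological leaving group after further activation
N₃⁻: pKₐ(HN₃) ≈ 4.7 — linear, resonance-stabilised
CN⁻: pKₐ(HCN) ≈ 9.2 — sp carbon stabilises the charge somewhat, but still a poor LG
CH₃CH₂O⁻: pKₐ(CH₃CH₂OH) ≈ 16
(CH₃)₃CO⁻: pKₐ(t-BuOH) ≈ 18

H₂PO₄⁻ > N₃⁻ > CN⁻ > CH₃CH₂O⁻ > (CH₃)₃CO⁻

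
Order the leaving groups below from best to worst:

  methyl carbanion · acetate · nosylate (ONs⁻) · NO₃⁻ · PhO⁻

nosylate (ONs⁻) > NO₃⁻ > acetate > PhO⁻ > methyl carbanion

Leaving-group ability tracks the stability of the departed species; conjugate-acid pKₐ is the usual yardstick (lower pKₐ → better LG).
nosylate (ONs⁻): pKₐ(p-O₂NC₆H₄SO₃H) ≈ -3.5 — p-nitro group further stabilises the sulfonate
NO₃⁻: pKₐ(HNO₃) ≈ -1.3 — resonance-delocalised over three oxygens
acetate: pKₐ(CH₃COOH) ≈ 4.8
PhO⁻: pKₐ(C₆H₅OH (phenol)) ≈ 10
methyl carbanion: pKₐ(CH₄) ≈ 48 — unstabilised carbanion; the worst conceivable leaving group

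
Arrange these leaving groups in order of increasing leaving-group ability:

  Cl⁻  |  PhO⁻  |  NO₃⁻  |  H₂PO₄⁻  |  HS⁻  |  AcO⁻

Cl⁻: pKₐ(HCl) ≈ -7
NO₃⁻: pKₐ(HNO₃) ≈ -1.3
H₂PO₄⁻: pKₐ(H₃PO₄) ≈ 2.1
AcO⁻: pKₐ(CH₃COOH) ≈ 4.8
HS⁻: pKₐ(H₂S) ≈ 7
PhO⁻: pKₐ(C₆H₅OH (phenol)) ≈ 10
Reversing gives the worst-to-best order requested.

PhO⁻ < HS⁻ < AcO⁻ < H₂PO₄⁻ < NO₃⁻ < Cl⁻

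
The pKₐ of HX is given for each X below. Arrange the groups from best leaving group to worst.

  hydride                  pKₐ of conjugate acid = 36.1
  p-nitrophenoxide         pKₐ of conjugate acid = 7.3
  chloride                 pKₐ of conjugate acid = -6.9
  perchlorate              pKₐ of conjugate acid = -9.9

Lower conjugate-acid pKₐ ⇒ weaker base ⇒ better leaving group.
Sorting by the given values: perchlorate (-9.9), chloride (-6.9), p-nitrophenoxide (7.3), hydride (36.1).

perchlorate > chloride > p-nitrophenoxide > hydride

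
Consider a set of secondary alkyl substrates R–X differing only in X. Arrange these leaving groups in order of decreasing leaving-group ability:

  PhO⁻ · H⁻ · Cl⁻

Cl⁻: pKₐ(HCl) ≈ -7 — moderately weak base
PhO⁻: pKₐ(C₆H₅OH (phenol)) ≈ 10
H⁻: pKₐ(H₂) ≈ 36

Cl⁻ > PhO⁻ > H⁻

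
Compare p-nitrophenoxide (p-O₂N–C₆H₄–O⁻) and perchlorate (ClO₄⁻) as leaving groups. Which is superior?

perchlorate (ClO₄⁻)

perchlorate (ClO₄⁻) is the better leaving group.
pKₐ(HClO₄) ≈ -10 versus pKₐ(p-nitrophenol) ≈ 7.2: perchlorate (ClO₄⁻) is the much weaker base.
Extremely weak base; rarely used for safety reasons.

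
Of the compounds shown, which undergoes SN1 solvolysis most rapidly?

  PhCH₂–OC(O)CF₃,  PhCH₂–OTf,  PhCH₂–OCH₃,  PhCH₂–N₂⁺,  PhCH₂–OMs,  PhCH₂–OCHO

PhCH₂–N₂⁺

The skeletons are identical, so relative rate is governed entirely by leaving-group ability.
A good leaving group is a weak base: the lower the pKₐ of its conjugate acid, the more readily it departs.
PhCH₂–N₂⁺ loses N₂: no meaningful conjugate acid; N₂ departs as an exceptionally stable neutral molecule
PhCH₂–OTf loses OTf⁻: pKₐ(CF₃SO₃H (triflic acid)) ≈ -14
PhCH₂–OMs loses OMs⁻: pKₐ(CH₃SO₃H (MsOH)) ≈ -1.9
PhCH₂–OC(O)CF₃ loses CF₃COO⁻: pKₐ(CF₃COOH) ≈ 0.2
PhCH₂–OCHO loses HCOO⁻: pKₐ(HCOOH) ≈ 3.8
PhCH₂–OCH₃ loses CH₃O⁻: pKₐ(CH₃OH) ≈ 15.5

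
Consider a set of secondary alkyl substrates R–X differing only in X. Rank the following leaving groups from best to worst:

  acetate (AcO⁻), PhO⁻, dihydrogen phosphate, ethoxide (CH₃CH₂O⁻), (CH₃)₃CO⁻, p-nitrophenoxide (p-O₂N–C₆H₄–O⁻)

dihydrogen phosphate > acetate (AcO⁻) > p-nitrophenoxide (p-O₂N–C₆H₄–O⁻) > PhO⁻ > ethoxide (CH₃CH₂O⁻) > (CH₃)₃CO⁻

dihydrogen phosphate: pKₐ(H₃PO₄) ≈ 2.1 — moderate base; biological leaving group after further activation
acetate (AcO⁻): pKₐ(CH₃COOH) ≈ 4.8
p-nitrophenoxide (p-O₂N–C₆H₄–O⁻): pKₐ(p-nitrophenol) ≈ 7.2
PhO⁻: pKₐ(C₆H₅OH (phenol)) ≈ 10
ethoxide (CH₃CH₂O⁻): pKₐ(CH₃CH₂OH) ≈ 16 — strong base; alkoxides do not leave unassisted
(CH₃)₃CO⁻: pKₐ(t-BuOH) ≈ 18 — bulky, strongly basic alkoxide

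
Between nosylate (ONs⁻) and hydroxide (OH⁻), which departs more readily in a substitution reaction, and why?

nosylate (ONs⁻)

nosylate (ONs⁻) is the better leaving group.
pKₐ(p-O₂NC₆H₄SO₃H) ≈ -3.5 versus pKₐ(H₂O) ≈ 15.7: nosylate (ONs⁻) is the much weaker base.
P-nitro group further stabilises the sulfonate.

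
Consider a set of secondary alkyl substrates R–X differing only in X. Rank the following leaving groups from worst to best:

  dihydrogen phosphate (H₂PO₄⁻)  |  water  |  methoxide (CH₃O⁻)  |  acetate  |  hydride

hydride < methoxide (CH₃O⁻) < acetate < dihydrogen phosphate (H₂PO₄⁻) < water

Leaving-group ability tracks the stability of the departed species; conjugate-acid pKₐ is the usual yardstick (lower pKₐ → better LG).
water: pKₐ(H₃O⁺) ≈ -1.7
dihydrogen phosphate (H₂PO₄⁻): pKₐ(H₃PO₄) ≈ 2.1
acetate: pKₐ(CH₃COOH) ≈ 4.8
methoxide (CH₃O⁻): pKₐ(CH₃OH) ≈ 15.5
hydride: pKₐ(H₂) ≈ 36
Listed from poorest to best leaving group as asked.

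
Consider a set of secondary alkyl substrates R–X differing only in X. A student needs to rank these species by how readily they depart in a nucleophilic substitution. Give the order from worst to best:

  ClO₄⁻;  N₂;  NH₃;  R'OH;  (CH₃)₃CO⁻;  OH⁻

Rank by basicity of the departing species: weakest base leaves most easily.
N₂: no meaningful conjugate acid; N₂ departs as an exceptionally stable neutral molecule
ClO₄⁻: pKₐ(HClO₄) ≈ -10 — extremely weak base; rarely used for safety reasons
R'OH: pKₐ(R'OH₂⁺) ≈ -2.4
NH₃: pKₐ(NH₄⁺) ≈ 9.2 — neutral but moderately basic; leaves from R–NH₃⁺
OH⁻: pKₐ(H₂O) ≈ 15.7
(CH₃)₃CO⁻: pKₐ(t-BuOH) ≈ 18
Reversing gives the worst-to-best order requested.

(CH₃)₃CO⁻ < OH⁻ < NH₃ < R'OH < ClO₄⁻ < N₂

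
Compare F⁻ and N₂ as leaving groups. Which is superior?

N₂

N₂ is the better leaving group.
N₂ is the ultimate leaving group — it departs as an exceptionally stable neutral molecule, whereas F⁻ (pKₐ(HF) ≈ 3.2) is far more basic.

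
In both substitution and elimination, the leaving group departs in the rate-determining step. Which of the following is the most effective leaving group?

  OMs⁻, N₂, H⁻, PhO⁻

N₂

N₂: no meaningful conjugate acid; N₂ departs as an exceptionally stable neutral molecule
OMs⁻: pKₐ(CH₃SO₃H (MsOH)) ≈ -1.9
PhO⁻: pKₐ(C₆H₅OH (phenol)) ≈ 10
H⁻: pKₐ(H₂) ≈ 36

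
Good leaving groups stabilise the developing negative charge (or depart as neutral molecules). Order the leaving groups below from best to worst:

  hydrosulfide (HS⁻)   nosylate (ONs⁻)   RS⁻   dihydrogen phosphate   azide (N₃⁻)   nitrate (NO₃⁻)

nosylate (ONs⁻) > nitrate (NO₃⁻) > dihydrogen phosphate > azide (N₃⁻) > hydrosulfide (HS⁻) > RS⁻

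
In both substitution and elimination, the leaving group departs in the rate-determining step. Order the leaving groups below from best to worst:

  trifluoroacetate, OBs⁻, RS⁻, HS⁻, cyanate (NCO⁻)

OBs⁻ > trifluoroacetate > cyanate (NCO⁻) > HS⁻ > RS⁻

Rank by basicity of the departing species: weakest base leaves most easily.
OBs⁻: pKₐ(p-BrC₆H₄SO₃H) ≈ -2.8
trifluoroacetate: pKₐ(CF₃COOH) ≈ 0.2
cyanate (NCO⁻): pKₐ(HOCN) ≈ 3.5 — resonance between N and O
HS⁻: pKₐ(H₂S) ≈ 7 — larger and more polarisable than the oxygen analogue
RS⁻: pKₐ(RSH (a thiol)) ≈ 10.5 — moderately basic; rarely leaves without activation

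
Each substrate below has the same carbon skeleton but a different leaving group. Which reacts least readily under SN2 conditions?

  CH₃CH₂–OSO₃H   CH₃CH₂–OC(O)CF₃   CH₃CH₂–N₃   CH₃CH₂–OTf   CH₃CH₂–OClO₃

CH₃CH₂–N₃

Same R in every case — rank the leaving groups.
Rank by basicity of the departing species: weakest base leaves most easily.
CH₃CH₂–OTf loses OTf⁻: pKₐ(CF₃SO₃H (triflic acid)) ≈ -14
CH₃CH₂–OClO₃ loses ClO₄⁻: pKₐ(HClO₄) ≈ -10
CH₃CH₂–OSO₃H loses HSO₄⁻: pKₐ(H₂SO₄) ≈ -3
CH₃CH₂–OC(O)CF₃ loses CF₃COO⁻: pKₐ(CF₃COOH) ≈ 0.2
CH₃CH₂–N₃ loses N₃⁻: pKₐ(HN₃) ≈ 4.7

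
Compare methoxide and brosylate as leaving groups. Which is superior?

brosylate

brosylate is the better leaving group.
pKₐ(p-BrC₆H₄SO₃H) ≈ -2.8 versus pKₐ(CH₃OH) ≈ 15.5: brosylate is the much weaker base.
Arenesulfonate with a p-bromo substituent.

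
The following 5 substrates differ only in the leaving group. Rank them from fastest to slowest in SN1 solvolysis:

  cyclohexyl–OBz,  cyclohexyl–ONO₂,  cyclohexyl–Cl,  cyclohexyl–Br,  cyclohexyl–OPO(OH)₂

Same R in every case — rank the leaving groups.
A good leaving group is a weak base: the lower the pKₐ of its conjugate acid, the more readily it departs.
cyclohexyl–Br loses Br⁻: pKₐ(HBr) ≈ -9
cyclohexyl–Cl loses Cl⁻: pKₐ(HCl) ≈ -7
cyclohexyl–ONO₂ loses NO₃⁻: pKₐ(HNO₃) ≈ -1.3
cyclohexyl–OPO(OH)₂ loses H₂PO₄⁻: pKₐ(H₃PO₄) ≈ 2.1
cyclohexyl–OBz loses PhCOO⁻: pKₐ(C₆H₅COOH) ≈ 4.2

cyclohexyl–Br > cyclohexyl–Cl > cyclohexyl–ONO₂ > cyclohexyl–OPO(OH)₂ > cyclohexyl–OBz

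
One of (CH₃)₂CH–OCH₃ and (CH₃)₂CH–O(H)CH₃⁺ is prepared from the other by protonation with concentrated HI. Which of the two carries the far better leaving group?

(CH₃)₂CH–O(H)CH₃⁺

From (CH₃)₂CH–OCH₃ the departing group would be CH₃O⁻ (pKₐ(CH₃OH) ≈ 15.5). Strong base; alkoxides do not leave unassisted.
From (CH₃)₂CH–O(H)CH₃⁺ the leaving group is R'OH (pKₐ(R'OH₂⁺) ≈ -2.4). Neutral; leaves from a protonated ether (an oxonium ion, R–O(H)R'⁺).
Protonation with concentrated HI works by allowing neutral methanol, rather than methoxide, to depart, making (CH₃)₂CH–O(H)CH₃⁺ enormously more reactive.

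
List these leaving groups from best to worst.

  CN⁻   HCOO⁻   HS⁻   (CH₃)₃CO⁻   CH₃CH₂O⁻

HCOO⁻ > HS⁻ > CN⁻ > CH₃CH₂O⁻ > (CH₃)₃CO⁻

A good leaving group is a weak base: the lower the pKₐ of its conjugate acid, the more readily it departs.
HCOO⁻: pKₐ(HCOOH) ≈ 3.8 — resonance-stabilised carboxylate
HS⁻: pKₐ(H₂S) ≈ 7 — larger and more polarisable than the oxygen analogue
CN⁻: pKₐ(HCN) ≈ 9.2 — sp carbon stabilises the charge somewhat, but still a poor LG
CH₃CH₂O⁻: pKₐ(CH₃CH₂OH) ≈ 16
(CH₃)₃CO⁻: pKₐ(t-BuOH) ≈ 18 — bulky, strongly basic alkoxide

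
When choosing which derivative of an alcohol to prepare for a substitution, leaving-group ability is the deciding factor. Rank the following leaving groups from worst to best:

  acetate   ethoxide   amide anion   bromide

Rank by basicity of the departing species: weakest base leaves most easily.
bromide: pKₐ(HBr) ≈ -9
acetate: pKₐ(CH₃COOH) ≈ 4.8
ethoxide: pKₐ(CH₃CH₂OH) ≈ 16
amide anion: pKₐ(NH₃) ≈ 38
The question asks for worst first, so the sequence is read in increasing leaving-group ability.

amide anion < ethoxide < acetate < bromide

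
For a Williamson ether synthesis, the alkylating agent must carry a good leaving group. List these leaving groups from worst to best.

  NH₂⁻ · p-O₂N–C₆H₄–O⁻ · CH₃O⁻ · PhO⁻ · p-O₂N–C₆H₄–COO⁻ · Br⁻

Br⁻: pKₐ(HBr) ≈ -9
p-O₂N–C₆H₄–COO⁻: pKₐ(p-nitrobenzoic acid) ≈ 3.4
p-O₂N–C₆H₄–O⁻: pKₐ(p-nitrophenol) ≈ 7.2
PhO⁻: pKₐ(C₆H₅OH (phenol)) ≈ 10
CH₃O⁻: pKₐ(CH₃OH) ≈ 15.5
NH₂⁻: pKₐ(NH₃) ≈ 38
Reversing gives the worst-to-best order requested.

NH₂⁻ < CH₃O⁻ < PhO⁻ < p-O₂N–C₆H₄–O⁻ < p-O₂N–C₆H₄–COO⁻ < Br⁻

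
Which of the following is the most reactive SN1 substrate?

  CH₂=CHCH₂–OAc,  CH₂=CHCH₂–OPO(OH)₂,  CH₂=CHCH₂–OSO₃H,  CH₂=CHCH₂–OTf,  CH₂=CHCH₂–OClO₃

CH₂=CHCH₂–OTf

Identical carbon frameworks mean the comparison reduces to leaving-group quality.
The more stable X⁻ (or X) is on its own — i.e. the weaker a base it is — the better a leaving group it makes.
CH₂=CHCH₂–OTf loses OTf⁻: pKₐ(CF₃SO₃H (triflic acid)) ≈ -14
CH₂=CHCH₂–OClO₃ loses ClO₄⁻: pKₐ(HClO₄) ≈ -10
CH₂=CHCH₂–OSO₃H loses HSO₄⁻: pKₐ(H₂SO₄) ≈ -3
CH₂=CHCH₂–OPO(OH)₂ loses H₂PO₄⁻: pKₐ(H₃PO₄) ≈ 2.1
CH₂=CHCH₂–OAc loses AcO⁻: pKₐ(CH₃COOH) ≈ 4.8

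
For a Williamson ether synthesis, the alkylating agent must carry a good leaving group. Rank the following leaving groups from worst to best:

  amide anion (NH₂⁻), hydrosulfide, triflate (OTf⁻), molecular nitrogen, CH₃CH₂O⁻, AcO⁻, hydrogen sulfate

amide anion (NH₂⁻) < CH₃CH₂O⁻ < hydrosulfide < AcO⁻ < hydrogen sulfate < triflate (OTf⁻) < molecular nitrogen

A good leaving group is a weak base: the lower the pKₐ of its conjugate acid, the more readily it departs.
molecular nitrogen: no meaningful conjugate acid; N₂ departs as an exceptionally stable neutral molecule
triflate (OTf⁻): pKₐ(CF₃SO₃H (triflic acid)) ≈ -14 — charge spread over three oxygens and a CF₃ group; the premier leaving group in synthesis
hydrogen sulfate: pKₐ(H₂SO₄) ≈ -3
AcO⁻: pKₐ(CH₃COOH) ≈ 4.8
hydrosulfide: pKₐ(H₂S) ≈ 7
CH₃CH₂O⁻: pKₐ(CH₃CH₂OH) ≈ 16
amide anion (NH₂⁻): pKₐ(NH₃) ≈ 38
The question asks for worst first, so the sequence is read in increasing leaving-group ability.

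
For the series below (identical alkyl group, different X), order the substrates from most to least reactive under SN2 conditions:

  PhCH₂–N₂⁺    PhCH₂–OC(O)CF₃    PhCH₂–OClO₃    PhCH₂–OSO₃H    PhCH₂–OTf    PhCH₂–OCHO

PhCH₂–N₂⁺ > PhCH₂–OTf > PhCH₂–OClO₃ > PhCH₂–OSO₃H > PhCH₂–OC(O)CF₃ > PhCH₂–OCHO

Identical carbon frameworks mean the comparison reduces to leaving-group quality.
Rank by basicity of the departing species: weakest base leaves most easily.
PhCH₂–N₂⁺ loses N₂: no meaningful conjugate acid; N₂ departs as an exceptionally stable neutral molecule
PhCH₂–OTf loses OTf⁻: pKₐ(CF₃SO₃H (triflic acid)) ≈ -14
PhCH₂–OClO₃ loses ClO₄⁻: pKₐ(HClO₄) ≈ -10
PhCH₂–OSO₃H loses HSO₄⁻: pKₐ(H₂SO₄) ≈ -3
PhCH₂–OC(O)CF₃ loses CF₃COO⁻: pKₐ(CF₃COOH) ≈ 0.2
PhCH₂–OCHO loses HCOO⁻: pKₐ(HCOOH) ≈ 3.8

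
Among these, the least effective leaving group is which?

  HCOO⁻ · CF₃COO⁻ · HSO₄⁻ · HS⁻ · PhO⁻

PhO⁻

Leaving-group ability tracks the stability of the departed species; conjugate-acid pKₐ is the usual yardstick (lower pKₐ → better LG).
HSO₄⁻: pKₐ(H₂SO₄) ≈ -3
CF₃COO⁻: pKₐ(CF₃COOH) ≈ 0.2
HCOO⁻: pKₐ(HCOOH) ≈ 3.8
HS⁻: pKₐ(H₂S) ≈ 7
PhO⁻: pKₐ(C₆H₅OH (phenol)) ≈ 10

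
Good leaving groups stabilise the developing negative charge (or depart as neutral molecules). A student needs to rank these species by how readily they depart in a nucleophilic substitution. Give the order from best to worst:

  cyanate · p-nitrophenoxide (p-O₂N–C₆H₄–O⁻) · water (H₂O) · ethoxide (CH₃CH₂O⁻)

water (H₂O) > cyanate > p-nitrophenoxide (p-O₂N–C₆H₄–O⁻) > ethoxide (CH₃CH₂O⁻)

water (H₂O): pKₐ(H₃O⁺) ≈ -1.7
cyanate: pKₐ(HOCN) ≈ 3.5
p-nitrophenoxide (p-O₂N–C₆H₄–O⁻): pKₐ(p-nitrophenol) ≈ 7.2
ethoxide (CH₃CH₂O⁻): pKₐ(CH₃CH₂OH) ≈ 16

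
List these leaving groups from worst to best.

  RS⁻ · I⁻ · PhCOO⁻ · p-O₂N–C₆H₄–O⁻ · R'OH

RS⁻ < p-O₂N–C₆H₄–O⁻ < PhCOO⁻ < R'OH < I⁻

I⁻: pKₐ(HI) ≈ -10
R'OH: pKₐ(R'OH₂⁺) ≈ -2.4
PhCOO⁻: pKₐ(C₆H₅COOH) ≈ 4.2
p-O₂N–C₆H₄–O⁻: pKₐ(p-nitrophenol) ≈ 7.2
RS⁻: pKₐ(RSH (a thiol)) ≈ 10.5
The question asks for worst first, so the sequence is read in increasing leaving-group ability.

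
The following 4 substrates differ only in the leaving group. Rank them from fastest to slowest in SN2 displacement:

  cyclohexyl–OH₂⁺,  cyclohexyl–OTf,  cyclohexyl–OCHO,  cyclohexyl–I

cyclohexyl–OTf > cyclohexyl–I > cyclohexyl–OH₂⁺ > cyclohexyl–OCHO

With the same alkyl group throughout, only the leaving group differentiates the rates.
Leaving-group ability tracks the stability of the departed species; conjugate-acid pKₐ is the usual yardstick (lower pKₐ → better LG).
cyclohexyl–OTf loses OTf⁻: pKₐ(CF₃SO₃H (triflic acid)) ≈ -14
cyclohexyl–I loses I⁻: pKₐ(HI) ≈ -10
cyclohexyl–OH₂⁺ loses H₂O: pKₐ(H₃O⁺) ≈ -1.7
cyclohexyl–OCHO loses HCOO⁻: pKₐ(HCOOH) ≈ 3.8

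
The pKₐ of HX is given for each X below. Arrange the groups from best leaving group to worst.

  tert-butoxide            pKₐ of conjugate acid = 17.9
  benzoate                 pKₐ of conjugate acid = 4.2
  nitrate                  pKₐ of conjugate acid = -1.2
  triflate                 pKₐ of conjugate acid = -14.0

triflate > nitrate > benzoate > tert-butoxide

Lower conjugate-acid pKₐ ⇒ weaker base ⇒ better leaving group.
Sorting by the given values: triflate (-14.0), nitrate (-1.2), benzoate (4.2), tert-butoxide (17.9).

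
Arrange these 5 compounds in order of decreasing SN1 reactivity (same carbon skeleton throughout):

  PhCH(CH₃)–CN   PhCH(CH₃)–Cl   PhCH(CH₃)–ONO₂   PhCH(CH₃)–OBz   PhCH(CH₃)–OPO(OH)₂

PhCH(CH₃)–Cl > PhCH(CH₃)–ONO₂ > PhCH(CH₃)–OPO(OH)₂ > PhCH(CH₃)–OBz > PhCH(CH₃)–CN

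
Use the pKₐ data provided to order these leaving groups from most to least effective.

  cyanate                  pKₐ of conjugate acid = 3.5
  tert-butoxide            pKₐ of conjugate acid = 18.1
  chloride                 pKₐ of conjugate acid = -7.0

Lower conjugate-acid pKₐ ⇒ weaker base ⇒ better leaving group.
Sorting by the given values: chloride (-7.0), cyanate (3.5), tert-butoxide (18.1).

chloride > cyanate > tert-butoxide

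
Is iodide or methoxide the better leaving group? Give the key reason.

iodide

iodide is the better leaving group.
pKₐ(HI) ≈ -10 versus pKₐ(CH₃OH) ≈ 15.5: iodide is the much weaker base.
Large, highly polarisable; very weak base.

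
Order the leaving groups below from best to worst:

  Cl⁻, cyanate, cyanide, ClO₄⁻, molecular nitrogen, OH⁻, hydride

molecular nitrogen > ClO₄⁻ > Cl⁻ > cyanate > cyanide > OH⁻ > hydride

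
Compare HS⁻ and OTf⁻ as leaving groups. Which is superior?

OTf⁻ is the better leaving group.
pKₐ(CF₃SO₃H (triflic acid)) ≈ -14 versus pKₐ(H₂S) ≈ 7: OTf⁻ is the much weaker base.
Charge spread over three oxygens and a CF₃ group; the premier leaving group in synthesis.

OTf⁻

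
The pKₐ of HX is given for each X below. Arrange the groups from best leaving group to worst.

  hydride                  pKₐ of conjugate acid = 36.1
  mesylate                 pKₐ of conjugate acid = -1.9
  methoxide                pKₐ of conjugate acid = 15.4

Lower conjugate-acid pKₐ ⇒ weaker base ⇒ better leaving group.
Sorting by the given values: mesylate (-1.9), methoxide (15.4), hydride (36.1).

mesylate > methoxide > hydride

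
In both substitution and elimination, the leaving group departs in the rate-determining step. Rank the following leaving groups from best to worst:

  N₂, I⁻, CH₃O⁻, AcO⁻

N₂ > I⁻ > AcO⁻ > CH₃O⁻

The more stable X⁻ (or X) is on its own — i.e. the weaker a base it is — the better a leaving group it makes.
N₂: no meaningful conjugate acid; N₂ departs as an exceptionally stable neutral molecule
I⁻: pKₐ(HI) ≈ -10 — large, highly polarisable; very weak base
AcO⁻: pKₐ(CH₃COOH) ≈ 4.8 — resonance-stabilised but still a weak base
CH₃O⁻: pKₐ(CH₃OH) ≈ 15.5 — strong base; alkoxides do not leave unassisted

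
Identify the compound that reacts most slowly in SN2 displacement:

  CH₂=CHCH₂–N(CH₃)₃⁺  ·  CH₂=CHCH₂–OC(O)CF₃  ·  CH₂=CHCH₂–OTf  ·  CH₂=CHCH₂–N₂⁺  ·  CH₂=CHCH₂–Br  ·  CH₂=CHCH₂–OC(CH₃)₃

The skeletons are identical, so relative rate is governed entirely by leaving-group ability.
Rank by basicity of the departing species: weakest base leaves most easily.
CH₂=CHCH₂–N₂⁺ loses N₂: no meaningful conjugate acid; N₂ departs as an exceptionally stable neutral molecule
CH₂=CHCH₂–OTf loses OTf⁻: pKₐ(CF₃SO₃H (triflic acid)) ≈ -14
CH₂=CHCH₂–Br loses Br⁻: pKₐ(HBr) ≈ -9
CH₂=CHCH₂–OC(O)CF₃ loses CF₃COO⁻: pKₐ(CF₃COOH) ≈ 0.2
CH₂=CHCH₂–N(CH₃)₃⁺ loses NR'₃: pKₐ(R'₃NH⁺) ≈ 10.7
CH₂=CHCH₂–OC(CH₃)₃ loses (CH₃)₃CO⁻: pKₐ(t-BuOH) ≈ 18

CH₂=CHCH₂–OC(CH₃)₃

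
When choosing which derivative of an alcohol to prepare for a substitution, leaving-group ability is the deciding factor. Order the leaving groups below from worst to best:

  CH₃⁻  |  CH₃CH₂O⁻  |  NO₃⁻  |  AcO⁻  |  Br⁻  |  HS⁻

CH₃⁻ < CH₃CH₂O⁻ < HS⁻ < AcO⁻ < NO₃⁻ < Br⁻

The more stable X⁻ (or X) is on its own — i.e. the weaker a base it is — the better a leaving group it makes.
Br⁻: pKₐ(HBr) ≈ -9
NO₃⁻: pKₐ(HNO₃) ≈ -1.3
AcO⁻: pKₐ(CH₃COOH) ≈ 4.8 — resonance-stabilised but still a weak base
HS⁻: pKₐ(H₂S) ≈ 7
CH₃CH₂O⁻: pKₐ(CH₃CH₂OH) ≈ 16 — strong base; alkoxides do not leave unassisted
CH₃⁻: pKₐ(CH₄) ≈ 48 — unstabilised carbanion; the worst conceivable leaving group
The question asks for worst first, so the sequence is read in increasing leaving-group ability.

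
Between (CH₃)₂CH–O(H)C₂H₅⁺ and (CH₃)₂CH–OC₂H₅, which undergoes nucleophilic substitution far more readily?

(CH₃)₂CH–O(H)C₂H₅⁺

From (CH₃)₂CH–OC₂H₅ the departing group would be CH₃CH₂O⁻ (pKₐ(CH₃CH₂OH) ≈ 16). Strong base; alkoxides do not leave unassisted.
From (CH₃)₂CH–O(H)C₂H₅⁺ the leaving group is R'OH (pKₐ(R'OH₂⁺) ≈ -2.4). Neutral; leaves from a protonated ether (an oxonium ion, R–O(H)R'⁺).
(In practice (CH₃)₂CH–O(H)C₂H₅⁺ is made from (CH₃)₂CH–OC₂H₅ by protonation with concentrated HBr, allowing neutral ethanol, rather than ethoxide, to depart.)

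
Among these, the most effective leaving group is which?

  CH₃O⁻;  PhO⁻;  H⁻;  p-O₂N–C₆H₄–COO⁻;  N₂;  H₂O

N₂

Leaving-group ability tracks the stability of the departed species; conjugate-acid pKₐ is the usual yardstick (lower pKₐ → better LG).
N₂: no meaningful conjugate acid; N₂ departs as an exceptionally stable neutral molecule
H₂O: pKₐ(H₃O⁺) ≈ -1.7
p-O₂N–C₆H₄–COO⁻: pKₐ(p-nitrobenzoic acid) ≈ 3.4
PhO⁻: pKₐ(C₆H₅OH (phenol)) ≈ 10
CH₃O⁻: pKₐ(CH₃OH) ≈ 15.5
H⁻: pKₐ(H₂) ≈ 36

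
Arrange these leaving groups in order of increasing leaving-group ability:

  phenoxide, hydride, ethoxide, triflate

hydride < ethoxide < phenoxide < triflate

A good leaving group is a weak base: the lower the pKₐ of its conjugate acid, the more readily it departs.
triflate: pKₐ(CF₃SO₃H (triflic acid)) ≈ -14
phenoxide: pKₐ(C₆H₅OH (phenol)) ≈ 10
ethoxide: pKₐ(CH₃CH₂OH) ≈ 16
hydride: pKₐ(H₂) ≈ 36
Reversing gives the worst-to-best order requested.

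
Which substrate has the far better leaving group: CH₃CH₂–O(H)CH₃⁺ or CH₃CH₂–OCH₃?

From CH₃CH₂–OCH₃ the departing group would be CH₃O⁻ (pKₐ(CH₃OH) ≈ 15.5). Strong base; alkoxides do not leave unassisted.
From CH₃CH₂–O(H)CH₃⁺ the leaving group is R'OH (pKₐ(R'OH₂⁺) ≈ -2.4). Neutral; leaves from a protonated ether (an oxonium ion, R–O(H)R'⁺).
(In practice CH₃CH₂–O(H)CH₃⁺ is made from CH₃CH₂–OCH₃ by protonation with concentrated HI, allowing neutral methanol, rather than methoxide, to depart.)

CH₃CH₂–O(H)CH₃⁺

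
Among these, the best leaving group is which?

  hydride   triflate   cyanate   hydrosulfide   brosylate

Leaving-group ability tracks the stability of the departed species; conjugate-acid pKₐ is the usual yardstick (lower pKₐ → better LG).
triflate: pKₐ(CF₃SO₃H (triflic acid)) ≈ -14
brosylate: pKₐ(p-BrC₆H₄SO₃H) ≈ -2.8
cyanate: pKₐ(HOCN) ≈ 3.5
hydrosulfide: pKₐ(H₂S) ≈ 7
hydride: pKₐ(H₂) ≈ 36

triflate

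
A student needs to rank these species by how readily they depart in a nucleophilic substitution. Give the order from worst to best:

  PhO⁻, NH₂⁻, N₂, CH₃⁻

The more stable X⁻ (or X) is on its own — i.e. the weaker a base it is — the better a leaving group it makes.
N₂: no meaningful conjugate acid; N₂ departs as an exceptionally stable neutral molecule
PhO⁻: pKₐ(C₆H₅OH (phenol)) ≈ 10 — resonance into the ring helps, but still a poor LG
NH₂⁻: pKₐ(NH₃) ≈ 38 — extremely strong base; never a leaving group
CH₃⁻: pKₐ(CH₄) ≈ 48 — unstabilised carbanion; the worst conceivable leaving group
Reversing gives the worst-to-best order requested.

CH₃⁻ < NH₂⁻ < PhO⁻ < N₂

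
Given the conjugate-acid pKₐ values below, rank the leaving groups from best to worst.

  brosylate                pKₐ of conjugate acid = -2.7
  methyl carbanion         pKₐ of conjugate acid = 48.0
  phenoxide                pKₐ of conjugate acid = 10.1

brosylate > phenoxide > methyl carbanion

Lower conjugate-acid pKₐ ⇒ weaker base ⇒ better leaving group.
Sorting by the given values: brosylate (-2.7), phenoxide (10.1), methyl carbanion (48.0).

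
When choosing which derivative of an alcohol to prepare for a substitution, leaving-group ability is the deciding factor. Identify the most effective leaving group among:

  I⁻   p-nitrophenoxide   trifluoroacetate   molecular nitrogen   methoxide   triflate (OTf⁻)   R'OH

molecular nitrogen

molecular nitrogen: no meaningful conjugate acid; N₂ departs as an exceptionally stable neutral molecule
triflate (OTf⁻): pKₐ(CF₃SO₃H (triflic acid)) ≈ -14
I⁻: pKₐ(HI) ≈ -10
R'OH: pKₐ(R'OH₂⁺) ≈ -2.4
trifluoroacetate: pKₐ(CF₃COOH) ≈ 0.2
p-nitrophenoxide: pKₐ(p-nitrophenol) ≈ 7.2
methoxide: pKₐ(CH₃OH) ≈ 15.5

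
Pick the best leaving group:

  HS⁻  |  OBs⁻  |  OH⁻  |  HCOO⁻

OBs⁻

Rank by basicity of the departing species: weakest base leaves most easily.
OBs⁻: pKₐ(p-BrC₆H₄SO₃H) ≈ -2.8
HCOO⁻: pKₐ(HCOOH) ≈ 3.8
HS⁻: pKₐ(H₂S) ≈ 7
OH⁻: pKₐ(H₂O) ≈ 15.7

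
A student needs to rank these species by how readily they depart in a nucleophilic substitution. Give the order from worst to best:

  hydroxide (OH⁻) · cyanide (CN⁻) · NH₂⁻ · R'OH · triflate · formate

Leaving-group ability tracks the stability of the departed species; conjugate-acid pKₐ is the usual yardstick (lower pKₐ → better LG).
triflate: pKₐ(CF₃SO₃H (triflic acid)) ≈ -14
R'OH: pKₐ(R'OH₂⁺) ≈ -2.4
formate: pKₐ(HCOOH) ≈ 3.8
cyanide (CN⁻): pKₐ(HCN) ≈ 9.2
hydroxide (OH⁻): pKₐ(H₂O) ≈ 15.7
NH₂⁻: pKₐ(NH₃) ≈ 38
Reversing gives the worst-to-best order requested.

NH₂⁻ < hydroxide (OH⁻) < cyanide (CN⁻) < formate < R'OH < triflate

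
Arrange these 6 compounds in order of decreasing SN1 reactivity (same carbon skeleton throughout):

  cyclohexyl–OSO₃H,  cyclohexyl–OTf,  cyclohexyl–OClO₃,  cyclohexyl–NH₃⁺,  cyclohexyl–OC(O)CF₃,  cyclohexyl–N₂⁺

cyclohexyl–N₂⁺ > cyclohexyl–OTf > cyclohexyl–OClO₃ > cyclohexyl–OSO₃H > cyclohexyl–OC(O)CF₃ > cyclohexyl–NH₃⁺

Identical carbon frameworks mean the comparison reduces to leaving-group quality.
Rank by basicity of the departing species: weakest base leaves most easily.
cyclohexyl–N₂⁺ loses N₂: no meaningful conjugate acid; N₂ departs as an exceptionally stable neutral molecule
cyclohexyl–OTf loses OTf⁻: pKₐ(CF₃SO₃H (triflic acid)) ≈ -14
cyclohexyl–OClO₃ loses ClO₄⁻: pKₐ(HClO₄) ≈ -10
cyclohexyl–OSO₃H loses HSO₄⁻: pKₐ(H₂SO₄) ≈ -3
cyclohexyl–OC(O)CF₃ loses CF₃COO⁻: pKₐ(CF₃COOH) ≈ 0.2
cyclohexyl–NH₃⁺ loses NH₃: pKₐ(NH₄⁺) ≈ 9.2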